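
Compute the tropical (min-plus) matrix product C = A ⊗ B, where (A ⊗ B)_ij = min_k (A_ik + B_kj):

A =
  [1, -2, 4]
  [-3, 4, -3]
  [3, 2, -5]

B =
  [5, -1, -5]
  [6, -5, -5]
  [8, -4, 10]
A ⊗ B =
  [4, -7, -7]
  [2, -7, -8]
  [3, -9, -3]

Apply the min-plus product entry-by-entry:
  C[0][0] = min over k of (A[0][0] + B[0][0] = 1 + 5 = 6, A[0][1] + B[1][0] = -2 + 6 = 4, A[0][2] + B[2][0] = 4 + 8 = 12) = 4 (attained at k = 1)
  C[0][1] = min over k of (A[0][0] + B[0][1] = 1 + -1 = 0, A[0][1] + B[1][1] = -2 + -5 = -7, A[0][2] + B[2][1] = 4 + -4 = 0) = -7 (attained at k = 1)
  C[0][2] = min over k of (A[0][0] + B[0][2] = 1 + -5 = -4, A[0][1] + B[1][2] = -2 + -5 = -7, A[0][2] + B[2][2] = 4 + 10 = 14) = -7 (attained at k = 1)
  C[1][0] = min over k of (A[1][0] + B[0][0] = -3 + 5 = 2, A[1][1] + B[1][0] = 4 + 6 = 10, A[1][2] + B[2][0] = -3 + 8 = 5) = 2 (attained at k = 0)
  C[1][1] = min over k of (A[1][0] + B[0][1] = -3 + -1 = -4, A[1][1] + B[1][1] = 4 + -5 = -1, A[1][2] + B[2][1] = -3 + -4 = -7) = -7 (attained at k = 2)
  C[1][2] = min over k of (A[1][0] + B[0][2] = -3 + -5 = -8, A[1][1] + B[1][2] = 4 + -5 = -1, A[1][2] + B[2][2] = -3 + 10 = 7) = -8 (attained at k = 0)
  C[2][0] = min over k of (A[2][0] + B[0][0] = 3 + 5 = 8, A[2][1] + B[1][0] = 2 + 6 = 8, A[2][2] + B[2][0] = -5 + 8 = 3) = 3 (attained at k = 2)
  C[2][1] = min over k of (A[2][0] + B[0][1] = 3 + -1 = 2, A[2][1] + B[1][1] = 2 + -5 = -3, A[2][2] + B[2][1] = -5 + -4 = -9) = -9 (attained at k = 2)
  C[2][2] = min over k of (A[2][0] + B[0][2] = 3 + -5 = -2, A[2][1] + B[1][2] = 2 + -5 = -3, A[2][2] + B[2][2] = -5 + 10 = 5) = -3 (attained at k = 1)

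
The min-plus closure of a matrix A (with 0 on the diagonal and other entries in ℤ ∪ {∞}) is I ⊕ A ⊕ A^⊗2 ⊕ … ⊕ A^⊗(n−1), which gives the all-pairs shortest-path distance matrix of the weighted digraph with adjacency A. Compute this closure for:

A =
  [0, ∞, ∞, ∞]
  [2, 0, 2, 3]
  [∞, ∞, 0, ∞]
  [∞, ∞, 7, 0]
Closure =
  [0, ∞, ∞, ∞]
  [2, 0, 2, 3]
  [∞, ∞, 0, ∞]
  [∞, ∞, 7, 0]

This is the Floyd-Warshall all-pairs shortest-path computation. For each intermediate vertex k = 0, 1, …, 3, update dist[i][j] ← min(dist[i][j], dist[i][k] + dist[k][j]). The final matrix gives, for each (i, j), the minimum total weight of any directed path from i to j (possibly empty when i = j).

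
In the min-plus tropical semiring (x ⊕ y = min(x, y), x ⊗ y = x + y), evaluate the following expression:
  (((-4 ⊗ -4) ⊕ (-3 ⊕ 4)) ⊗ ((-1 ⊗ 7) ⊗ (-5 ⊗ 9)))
(((-4 ⊗ -4) ⊕ (-3 ⊕ 4)) ⊗ ((-1 ⊗ 7) ⊗ (-5 ⊗ 9))) = 2

Expand innermost to outermost. Recall ⊕ takes the minimum of its arguments and ⊗ takes their sum. Working out the expression (((-4 ⊗ -4) ⊕ (-3 ⊕ 4)) ⊗ ((-1 ⊗ 7) ⊗ (-5 ⊗ 9))) gives 2.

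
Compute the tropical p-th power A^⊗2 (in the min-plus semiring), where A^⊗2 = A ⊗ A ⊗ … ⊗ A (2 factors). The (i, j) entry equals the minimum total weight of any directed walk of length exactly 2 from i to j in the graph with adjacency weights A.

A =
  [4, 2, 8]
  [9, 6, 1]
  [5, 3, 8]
A^⊗2 =
  [8, 6, 3]
  [6, 4, 7]
  [9, 7, 4]

Each entry (A^⊗2)_ij equals the minimum over all length-2 walks i = v_0 → v_1 → … → v_2 = j of Σ_t A[v_t][v_{t+1}]. For example, for (i, j) = (0, 2) we minimise over 3 possible intermediate vertex sequences; the minimum is 3, attained along the walk 0 → 1 → 2.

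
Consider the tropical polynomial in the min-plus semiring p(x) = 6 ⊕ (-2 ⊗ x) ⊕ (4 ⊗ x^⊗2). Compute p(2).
p(2) = 0

A tropical monomial a ⊗ x^⊗i evaluates to a + i · x. Evaluating each term at x = 2:
  Term 0 contributes 6 + 0 · 2 = 6
  Term 1 contributes -2 + 1 · 2 = 0
  Term 2 contributes 4 + 2 · 2 = 8
p(2) = ⊕ of these = min[6, 0, 8] = 0.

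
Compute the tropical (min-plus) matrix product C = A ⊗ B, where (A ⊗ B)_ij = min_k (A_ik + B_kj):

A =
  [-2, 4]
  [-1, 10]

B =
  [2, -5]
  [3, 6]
A ⊗ B =
  [0, -7]
  [1, -6]

Apply the min-plus product entry-by-entry:
  C[0][0] = min over k of (A[0][0] + B[0][0] = -2 + 2 = 0, A[0][1] + B[1][0] = 4 + 3 = 7) = 0 (attained at k = 0)
  C[0][1] = min over k of (A[0][0] + B[0][1] = -2 + -5 = -7, A[0][1] + B[1][1] = 4 + 6 = 10) = -7 (attained at k = 0)
  C[1][0] = min over k of (A[1][0] + B[0][0] = -1 + 2 = 1, A[1][1] + B[1][0] = 10 + 3 = 13) = 1 (attained at k = 0)
  C[1][1] = min over k of (A[1][0] + B[0][1] = -1 + -5 = -6, A[1][1] + B[1][1] = 10 + 6 = 16) = -6 (attained at k = 0)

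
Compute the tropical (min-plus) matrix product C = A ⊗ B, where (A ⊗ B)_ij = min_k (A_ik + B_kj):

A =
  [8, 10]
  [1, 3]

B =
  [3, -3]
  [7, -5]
A ⊗ B =
  [11, 5]
  [4, -2]

Apply the min-plus product entry-by-entry:
  C[0][0] = min over k of (A[0][0] + B[0][0] = 8 + 3 = 11, A[0][1] + B[1][0] = 10 + 7 = 17) = 11 (attained at k = 0)
  C[0][1] = min over k of (A[0][0] + B[0][1] = 8 + -3 = 5, A[0][1] + B[1][1] = 10 + -5 = 5) = 5 (attained at k = 0)
  C[1][0] = min over k of (A[1][0] + B[0][0] = 1 + 3 = 4, A[1][1] + B[1][0] = 3 + 7 = 10) = 4 (attained at k = 0)
  C[1][1] = min over k of (A[1][0] + B[0][1] = 1 + -3 = -2, A[1][1] + B[1][1] = 3 + -5 = -2) = -2 (attained at k = 0)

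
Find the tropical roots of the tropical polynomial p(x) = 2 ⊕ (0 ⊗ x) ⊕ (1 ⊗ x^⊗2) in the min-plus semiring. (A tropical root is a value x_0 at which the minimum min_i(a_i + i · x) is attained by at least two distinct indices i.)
Roots: {-1, 2}

Each tropical root is a break point of the lower envelope of the lines y = a_i + i · x (there are 3 lines, with slopes 0, 1, ..., 2). Only the lines that attain the minimum somewhere contribute to roots; other lines are dominated. Here the surviving (envelope) indices are i = 2, i = 1, i = 0.
Intersections between consecutive envelope lines give the roots: for adjacent envelope indices i < j the intersection is x = (a_i − a_j) / (j − i). Reading off the sorted break points: {-1, 2}.
Verification: at each break x_0, at least two indices attain the minimum of min_i(a_i + i · x_0).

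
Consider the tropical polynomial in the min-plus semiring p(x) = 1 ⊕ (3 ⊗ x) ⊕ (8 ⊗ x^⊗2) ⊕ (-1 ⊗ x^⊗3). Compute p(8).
p(8) = 1

A tropical monomial a ⊗ x^⊗i evaluates to a + i · x. Evaluating each term at x = 8:
  Term 0 contributes 1 + 0 · 8 = 1
  Term 1 contributes 3 + 1 · 8 = 11
  Term 2 contributes 8 + 2 · 8 = 24
  Term 3 contributes -1 + 3 · 8 = 23
p(8) = ⊕ of these = min[1, 11, 24, 23] = 1.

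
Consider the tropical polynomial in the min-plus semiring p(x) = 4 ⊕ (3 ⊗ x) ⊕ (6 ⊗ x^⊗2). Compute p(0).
p(0) = 3

A tropical monomial a ⊗ x^⊗i evaluates to a + i · x. Evaluating each term at x = 0:
  Term 0 contributes 4 + 0 · 0 = 4
  Term 1 contributes 3 + 1 · 0 = 3
  Term 2 contributes 6 + 2 · 0 = 6
p(0) = ⊕ of these = min[4, 3, 6] = 3.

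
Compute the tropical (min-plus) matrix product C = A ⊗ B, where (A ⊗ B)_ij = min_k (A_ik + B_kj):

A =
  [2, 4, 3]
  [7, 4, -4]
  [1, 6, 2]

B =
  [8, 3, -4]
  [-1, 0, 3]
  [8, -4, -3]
A ⊗ B =
  [3, -1, -2]
  [3, -8, -7]
  [5, -2, -3]

Apply the min-plus product entry-by-entry:
  C[0][0] = min over k of (A[0][0] + B[0][0] = 2 + 8 = 10, A[0][1] + B[1][0] = 4 + -1 = 3, A[0][2] + B[2][0] = 3 + 8 = 11) = 3 (attained at k = 1)
  C[0][1] = min over k of (A[0][0] + B[0][1] = 2 + 3 = 5, A[0][1] + B[1][1] = 4 + 0 = 4, A[0][2] + B[2][1] = 3 + -4 = -1) = -1 (attained at k = 2)
  C[0][2] = min over k of (A[0][0] + B[0][2] = 2 + -4 = -2, A[0][1] + B[1][2] = 4 + 3 = 7, A[0][2] + B[2][2] = 3 + -3 = 0) = -2 (attained at k = 0)
  C[1][0] = min over k of (A[1][0] + B[0][0] = 7 + 8 = 15, A[1][1] + B[1][0] = 4 + -1 = 3, A[1][2] + B[2][0] = -4 + 8 = 4) = 3 (attained at k = 1)
  C[1][1] = min over k of (A[1][0] + B[0][1] = 7 + 3 = 10, A[1][1] + B[1][1] = 4 + 0 = 4, A[1][2] + B[2][1] = -4 + -4 = -8) = -8 (attained at k = 2)
  C[1][2] = min over k of (A[1][0] + B[0][2] = 7 + -4 = 3, A[1][1] + B[1][2] = 4 + 3 = 7, A[1][2] + B[2][2] = -4 + -3 = -7) = -7 (attained at k = 2)
  C[2][0] = min over k of (A[2][0] + B[0][0] = 1 + 8 = 9, A[2][1] + B[1][0] = 6 + -1 = 5, A[2][2] + B[2][0] = 2 + 8 = 10) = 5 (attained at k = 1)
  C[2][1] = min over k of (A[2][0] + B[0][1] = 1 + 3 = 4, A[2][1] + B[1][1] = 6 + 0 = 6, A[2][2] + B[2][1] = 2 + -4 = -2) = -2 (attained at k = 2)
  C[2][2] = min over k of (A[2][0] + B[0][2] = 1 + -4 = -3, A[2][1] + B[1][2] = 6 + 3 = 9, A[2][2] + B[2][2] = 2 + -3 = -1) = -3 (attained at k = 0)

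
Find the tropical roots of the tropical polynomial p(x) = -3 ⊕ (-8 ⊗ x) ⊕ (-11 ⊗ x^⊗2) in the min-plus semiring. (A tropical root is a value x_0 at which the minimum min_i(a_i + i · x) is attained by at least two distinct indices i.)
Roots: {3, 5}

Each tropical root is a break point of the lower envelope of the lines y = a_i + i · x (there are 3 lines, with slopes 0, 1, ..., 2). Only the lines that attain the minimum somewhere contribute to roots; other lines are dominated. Here the surviving (envelope) indices are i = 2, i = 1, i = 0.
Intersections between consecutive envelope lines give the roots: for adjacent envelope indices i < j the intersection is x = (a_i − a_j) / (j − i). Reading off the sorted break points: {3, 5}.
Verification: at each break x_0, at least two indices attain the minimum of min_i(a_i + i · x_0).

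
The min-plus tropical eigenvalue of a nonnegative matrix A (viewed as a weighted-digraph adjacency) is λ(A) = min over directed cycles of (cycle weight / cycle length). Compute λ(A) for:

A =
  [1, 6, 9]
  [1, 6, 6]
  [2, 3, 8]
λ(A) = 1

Enumerate directed cycles and compute their means (weight / length). Sample:
  cycle 0 → 0: weight = 1, length = 1, mean = 1/1 ≈ 1.000
  cycle 1 → 1: weight = 6, length = 1, mean = 6/1 ≈ 6.000
  cycle 2 → 2: weight = 8, length = 1, mean = 8/1 ≈ 8.000
  cycle 0 → 1 → 0: weight = 7, length = 2, mean = 7/2 ≈ 3.500
  cycle 0 → 2 → 0: weight = 11, length = 2, mean = 11/2 ≈ 5.500
  cycle 1 → 0 → 1: weight = 7, length = 2, mean = 7/2 ≈ 3.500
Minimum mean = 1.000, attained e.g. along the cycle 0 → 0 with weight 1 and length 1. So λ(A) = 1/1 = 1.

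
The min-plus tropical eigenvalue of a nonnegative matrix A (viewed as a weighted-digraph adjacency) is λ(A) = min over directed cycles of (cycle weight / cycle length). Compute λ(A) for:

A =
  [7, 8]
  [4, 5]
λ(A) = 5

Enumerate directed cycles and compute their means (weight / length). Sample:
  cycle 0 → 0: weight = 7, length = 1, mean = 7/1 ≈ 7.000
  cycle 1 → 1: weight = 5, length = 1, mean = 5/1 ≈ 5.000
  cycle 0 → 1 → 0: weight = 12, length = 2, mean = 12/2 ≈ 6.000
  cycle 1 → 0 → 1: weight = 12, length = 2, mean = 12/2 ≈ 6.000
Minimum mean = 5.000, attained e.g. along the cycle 1 → 1 with weight 5 and length 1. So λ(A) = 5/1 = 5.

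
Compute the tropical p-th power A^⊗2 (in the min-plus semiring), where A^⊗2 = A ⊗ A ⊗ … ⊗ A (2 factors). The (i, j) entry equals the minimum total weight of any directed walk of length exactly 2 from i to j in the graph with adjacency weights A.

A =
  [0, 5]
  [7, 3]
A^⊗2 =
  [0, 5]
  [7, 6]

Each entry (A^⊗2)_ij equals the minimum over all length-2 walks i = v_0 → v_1 → … → v_2 = j of Σ_t A[v_t][v_{t+1}]. For example, for (i, j) = (0, 1) we minimise over 2 possible intermediate vertex sequences; the minimum is 5, attained along the walk 0 → 0 → 1.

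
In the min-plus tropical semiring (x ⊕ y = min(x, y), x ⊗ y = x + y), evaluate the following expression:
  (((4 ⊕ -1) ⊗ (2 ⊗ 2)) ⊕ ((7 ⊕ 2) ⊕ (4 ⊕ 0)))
(((4 ⊕ -1) ⊗ (2 ⊗ 2)) ⊕ ((7 ⊕ 2) ⊕ (4 ⊕ 0))) = 0

Expand innermost to outermost. Recall ⊕ takes the minimum of its arguments and ⊗ takes their sum. Working out the expression (((4 ⊕ -1) ⊗ (2 ⊗ 2)) ⊕ ((7 ⊕ 2) ⊕ (4 ⊕ 0))) gives 0.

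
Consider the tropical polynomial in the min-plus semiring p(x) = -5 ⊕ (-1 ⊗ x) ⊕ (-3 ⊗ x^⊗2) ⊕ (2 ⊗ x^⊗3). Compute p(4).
p(4) = -5

A tropical monomial a ⊗ x^⊗i evaluates to a + i · x. Evaluating each term at x = 4:
  Term 0 contributes -5 + 0 · 4 = -5
  Term 1 contributes -1 + 1 · 4 = 3
  Term 2 contributes -3 + 2 · 4 = 5
  Term 3 contributes 2 + 3 · 4 = 14
p(4) = ⊕ of these = min[-5, 3, 5, 14] = -5.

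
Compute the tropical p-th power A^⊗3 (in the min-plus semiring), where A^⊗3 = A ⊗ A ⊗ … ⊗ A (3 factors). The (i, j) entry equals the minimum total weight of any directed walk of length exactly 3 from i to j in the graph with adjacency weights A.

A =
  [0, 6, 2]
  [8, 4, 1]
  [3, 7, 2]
A^⊗3 =
  [0, 6, 2]
  [4, 10, 5]
  [3, 9, 5]

Each entry (A^⊗3)_ij equals the minimum over all length-3 walks i = v_0 → v_1 → … → v_3 = j of Σ_t A[v_t][v_{t+1}]. For example, for (i, j) = (0, 2) we minimise over 9 possible intermediate vertex sequences; the minimum is 2, attained along the walk 0 → 0 → 0 → 2.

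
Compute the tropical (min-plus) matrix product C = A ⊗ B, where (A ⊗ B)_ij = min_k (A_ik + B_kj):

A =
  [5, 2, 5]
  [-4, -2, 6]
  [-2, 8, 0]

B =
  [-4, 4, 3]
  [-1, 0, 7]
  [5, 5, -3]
A ⊗ B =
  [1, 2, 2]
  [-8, -2, -1]
  [-6, 2, -3]

Apply the min-plus product entry-by-entry:
  C[0][0] = min over k of (A[0][0] + B[0][0] = 5 + -4 = 1, A[0][1] + B[1][0] = 2 + -1 = 1, A[0][2] + B[2][0] = 5 + 5 = 10) = 1 (attained at k = 0)
  C[0][1] = min over k of (A[0][0] + B[0][1] = 5 + 4 = 9, A[0][1] + B[1][1] = 2 + 0 = 2, A[0][2] + B[2][1] = 5 + 5 = 10) = 2 (attained at k = 1)
  C[0][2] = min over k of (A[0][0] + B[0][2] = 5 + 3 = 8, A[0][1] + B[1][2] = 2 + 7 = 9, A[0][2] + B[2][2] = 5 + -3 = 2) = 2 (attained at k = 2)
  C[1][0] = min over k of (A[1][0] + B[0][0] = -4 + -4 = -8, A[1][1] + B[1][0] = -2 + -1 = -3, A[1][2] + B[2][0] = 6 + 5 = 11) = -8 (attained at k = 0)
  C[1][1] = min over k of (A[1][0] + B[0][1] = -4 + 4 = 0, A[1][1] + B[1][1] = -2 + 0 = -2, A[1][2] + B[2][1] = 6 + 5 = 11) = -2 (attained at k = 1)
  C[1][2] = min over k of (A[1][0] + B[0][2] = -4 + 3 = -1, A[1][1] + B[1][2] = -2 + 7 = 5, A[1][2] + B[2][2] = 6 + -3 = 3) = -1 (attained at k = 0)
  C[2][0] = min over k of (A[2][0] + B[0][0] = -2 + -4 = -6, A[2][1] + B[1][0] = 8 + -1 = 7, A[2][2] + B[2][0] = 0 + 5 = 5) = -6 (attained at k = 0)
  C[2][1] = min over k of (A[2][0] + B[0][1] = -2 + 4 = 2, A[2][1] + B[1][1] = 8 + 0 = 8, A[2][2] + B[2][1] = 0 + 5 = 5) = 2 (attained at k = 0)
  C[2][2] = min over k of (A[2][0] + B[0][2] = -2 + 3 = 1, A[2][1] + B[1][2] = 8 + 7 = 15, A[2][2] + B[2][2] = 0 + -3 = -3) = -3 (attained at k = 2)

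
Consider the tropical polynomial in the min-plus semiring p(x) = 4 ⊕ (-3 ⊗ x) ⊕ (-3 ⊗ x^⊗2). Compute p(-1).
p(-1) = -5

A tropical monomial a ⊗ x^⊗i evaluates to a + i · x. Evaluating each term at x = -1:
  Term 0 contributes 4 + 0 · -1 = 4
  Term 1 contributes -3 + 1 · -1 = -4
  Term 2 contributes -3 + 2 · -1 = -5
p(-1) = ⊕ of these = min[4, -4, -5] = -5.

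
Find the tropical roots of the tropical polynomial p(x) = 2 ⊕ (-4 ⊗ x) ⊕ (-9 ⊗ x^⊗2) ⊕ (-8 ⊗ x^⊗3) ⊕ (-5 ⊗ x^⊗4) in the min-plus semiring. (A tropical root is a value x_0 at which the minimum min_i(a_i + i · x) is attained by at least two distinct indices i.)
Roots: {-3, -1, 5, 6}

Each tropical root is a break point of the lower envelope of the lines y = a_i + i · x (there are 5 lines, with slopes 0, 1, ..., 4). Only the lines that attain the minimum somewhere contribute to roots; other lines are dominated. Here the surviving (envelope) indices are i = 4, i = 3, i = 2, i = 1, i = 0.
Intersections between consecutive envelope lines give the roots: for adjacent envelope indices i < j the intersection is x = (a_i − a_j) / (j − i). Reading off the sorted break points: {-3, -1, 5, 6}.
Verification: at each break x_0, at least two indices attain the minimum of min_i(a_i + i · x_0).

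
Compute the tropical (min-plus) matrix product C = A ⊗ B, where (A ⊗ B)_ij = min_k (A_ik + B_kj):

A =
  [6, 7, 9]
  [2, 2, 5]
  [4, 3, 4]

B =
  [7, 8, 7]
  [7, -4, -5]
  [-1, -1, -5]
A ⊗ B =
  [8, 3, 2]
  [4, -2, -3]
  [3, -1, -2]

Apply the min-plus product entry-by-entry:
  C[0][0] = min over k of (A[0][0] + B[0][0] = 6 + 7 = 13, A[0][1] + B[1][0] = 7 + 7 = 14, A[0][2] + B[2][0] = 9 + -1 = 8) = 8 (attained at k = 2)
  C[0][1] = min over k of (A[0][0] + B[0][1] = 6 + 8 = 14, A[0][1] + B[1][1] = 7 + -4 = 3, A[0][2] + B[2][1] = 9 + -1 = 8) = 3 (attained at k = 1)
  C[0][2] = min over k of (A[0][0] + B[0][2] = 6 + 7 = 13, A[0][1] + B[1][2] = 7 + -5 = 2, A[0][2] + B[2][2] = 9 + -5 = 4) = 2 (attained at k = 1)
  C[1][0] = min over k of (A[1][0] + B[0][0] = 2 + 7 = 9, A[1][1] + B[1][0] = 2 + 7 = 9, A[1][2] + B[2][0] = 5 + -1 = 4) = 4 (attained at k = 2)
  C[1][1] = min over k of (A[1][0] + B[0][1] = 2 + 8 = 10, A[1][1] + B[1][1] = 2 + -4 = -2, A[1][2] + B[2][1] = 5 + -1 = 4) = -2 (attained at k = 1)
  C[1][2] = min over k of (A[1][0] + B[0][2] = 2 + 7 = 9, A[1][1] + B[1][2] = 2 + -5 = -3, A[1][2] + B[2][2] = 5 + -5 = 0) = -3 (attained at k = 1)
  C[2][0] = min over k of (A[2][0] + B[0][0] = 4 + 7 = 11, A[2][1] + B[1][0] = 3 + 7 = 10, A[2][2] + B[2][0] = 4 + -1 = 3) = 3 (attained at k = 2)
  C[2][1] = min over k of (A[2][0] + B[0][1] = 4 + 8 = 12, A[2][1] + B[1][1] = 3 + -4 = -1, A[2][2] + B[2][1] = 4 + -1 = 3) = -1 (attained at k = 1)
  C[2][2] = min over k of (A[2][0] + B[0][2] = 4 + 7 = 11, A[2][1] + B[1][2] = 3 + -5 = -2, A[2][2] + B[2][2] = 4 + -5 = -1) = -2 (attained at k = 1)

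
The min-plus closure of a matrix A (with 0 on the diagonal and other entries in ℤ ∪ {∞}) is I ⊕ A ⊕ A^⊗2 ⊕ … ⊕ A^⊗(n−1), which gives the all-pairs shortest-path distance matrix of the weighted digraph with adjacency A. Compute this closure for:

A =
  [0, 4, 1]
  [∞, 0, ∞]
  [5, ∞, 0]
Closure =
  [0, 4, 1]
  [∞, 0, ∞]
  [5, 9, 0]

This is the Floyd-Warshall all-pairs shortest-path computation. For each intermediate vertex k = 0, 1, …, 2, update dist[i][j] ← min(dist[i][j], dist[i][k] + dist[k][j]). The final matrix gives, for each (i, j), the minimum total weight of any directed path from i to j (possibly empty when i = j).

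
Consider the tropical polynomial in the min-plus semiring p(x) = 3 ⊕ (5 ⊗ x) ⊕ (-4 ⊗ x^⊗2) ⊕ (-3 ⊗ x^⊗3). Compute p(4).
p(4) = 3

A tropical monomial a ⊗ x^⊗i evaluates to a + i · x. Evaluating each term at x = 4:
  Term 0 contributes 3 + 0 · 4 = 3
  Term 1 contributes 5 + 1 · 4 = 9
  Term 2 contributes -4 + 2 · 4 = 4
  Term 3 contributes -3 + 3 · 4 = 9
p(4) = ⊕ of these = min[3, 9, 4, 9] = 3.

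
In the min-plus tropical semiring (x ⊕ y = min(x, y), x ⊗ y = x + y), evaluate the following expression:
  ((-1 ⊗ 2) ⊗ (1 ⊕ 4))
((-1 ⊗ 2) ⊗ (1 ⊕ 4)) = 2

Expand innermost to outermost. Recall ⊕ takes the minimum of its arguments and ⊗ takes their sum. Working out the expression ((-1 ⊗ 2) ⊗ (1 ⊕ 4)) gives 2.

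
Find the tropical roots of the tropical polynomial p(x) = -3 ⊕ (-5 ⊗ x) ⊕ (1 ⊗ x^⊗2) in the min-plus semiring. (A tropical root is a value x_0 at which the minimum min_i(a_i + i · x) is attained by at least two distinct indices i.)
Roots: {-6, 2}

Each tropical root is a break point of the lower envelope of the lines y = a_i + i · x (there are 3 lines, with slopes 0, 1, ..., 2). Only the lines that attain the minimum somewhere contribute to roots; other lines are dominated. Here the surviving (envelope) indices are i = 2, i = 1, i = 0.
Intersections between consecutive envelope lines give the roots: for adjacent envelope indices i < j the intersection is x = (a_i − a_j) / (j − i). Reading off the sorted break points: {-6, 2}.
Verification: at each break x_0, at least two indices attain the minimum of min_i(a_i + i · x_0).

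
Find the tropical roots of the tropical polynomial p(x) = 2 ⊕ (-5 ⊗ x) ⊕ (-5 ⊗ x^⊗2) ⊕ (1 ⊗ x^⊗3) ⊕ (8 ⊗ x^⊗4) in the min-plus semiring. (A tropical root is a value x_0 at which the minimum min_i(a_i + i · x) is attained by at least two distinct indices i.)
Roots: {-7, -6, 0, 7}

Each tropical root is a break point of the lower envelope of the lines y = a_i + i · x (there are 5 lines, with slopes 0, 1, ..., 4). Only the lines that attain the minimum somewhere contribute to roots; other lines are dominated. Here the surviving (envelope) indices are i = 4, i = 3, i = 2, i = 1, i = 0.
Intersections between consecutive envelope lines give the roots: for adjacent envelope indices i < j the intersection is x = (a_i − a_j) / (j − i). Reading off the sorted break points: {-7, -6, 0, 7}.
Verification: at each break x_0, at least two indices attain the minimum of min_i(a_i + i · x_0).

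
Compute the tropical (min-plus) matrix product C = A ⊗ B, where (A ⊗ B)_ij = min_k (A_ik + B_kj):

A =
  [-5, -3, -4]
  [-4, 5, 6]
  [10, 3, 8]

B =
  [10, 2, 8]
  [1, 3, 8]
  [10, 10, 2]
A ⊗ B =
  [-2, -3, -2]
  [6, -2, 4]
  [4, 6, 10]

Apply the min-plus product entry-by-entry:
  C[0][0] = min over k of (A[0][0] + B[0][0] = -5 + 10 = 5, A[0][1] + B[1][0] = -3 + 1 = -2, A[0][2] + B[2][0] = -4 + 10 = 6) = -2 (attained at k = 1)
  C[0][1] = min over k of (A[0][0] + B[0][1] = -5 + 2 = -3, A[0][1] + B[1][1] = -3 + 3 = 0, A[0][2] + B[2][1] = -4 + 10 = 6) = -3 (attained at k = 0)
  C[0][2] = min over k of (A[0][0] + B[0][2] = -5 + 8 = 3, A[0][1] + B[1][2] = -3 + 8 = 5, A[0][2] + B[2][2] = -4 + 2 = -2) = -2 (attained at k = 2)
  C[1][0] = min over k of (A[1][0] + B[0][0] = -4 + 10 = 6, A[1][1] + B[1][0] = 5 + 1 = 6, A[1][2] + B[2][0] = 6 + 10 = 16) = 6 (attained at k = 0)
  C[1][1] = min over k of (A[1][0] + B[0][1] = -4 + 2 = -2, A[1][1] + B[1][1] = 5 + 3 = 8, A[1][2] + B[2][1] = 6 + 10 = 16) = -2 (attained at k = 0)
  C[1][2] = min over k of (A[1][0] + B[0][2] = -4 + 8 = 4, A[1][1] + B[1][2] = 5 + 8 = 13, A[1][2] + B[2][2] = 6 + 2 = 8) = 4 (attained at k = 0)
  C[2][0] = min over k of (A[2][0] + B[0][0] = 10 + 10 = 20, A[2][1] + B[1][0] = 3 + 1 = 4, A[2][2] + B[2][0] = 8 + 10 = 18) = 4 (attained at k = 1)
  C[2][1] = min over k of (A[2][0] + B[0][1] = 10 + 2 = 12, A[2][1] + B[1][1] = 3 + 3 = 6, A[2][2] + B[2][1] = 8 + 10 = 18) = 6 (attained at k = 1)
  C[2][2] = min over k of (A[2][0] + B[0][2] = 10 + 8 = 18, A[2][1] + B[1][2] = 3 + 8 = 11, A[2][2] + B[2][2] = 8 + 2 = 10) = 10 (attained at k = 2)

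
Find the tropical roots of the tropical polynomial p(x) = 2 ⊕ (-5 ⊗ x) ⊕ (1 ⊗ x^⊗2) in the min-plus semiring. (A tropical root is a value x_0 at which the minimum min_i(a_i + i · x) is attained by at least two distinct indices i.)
Roots: {-6, 7}

Each tropical root is a break point of the lower envelope of the lines y = a_i + i · x (there are 3 lines, with slopes 0, 1, ..., 2). Only the lines that attain the minimum somewhere contribute to roots; other lines are dominated. Here the surviving (envelope) indices are i = 2, i = 1, i = 0.
Intersections between consecutive envelope lines give the roots: for adjacent envelope indices i < j the intersection is x = (a_i − a_j) / (j − i). Reading off the sorted break points: {-6, 7}.
Verification: at each break x_0, at least two indices attain the minimum of min_i(a_i + i · x_0).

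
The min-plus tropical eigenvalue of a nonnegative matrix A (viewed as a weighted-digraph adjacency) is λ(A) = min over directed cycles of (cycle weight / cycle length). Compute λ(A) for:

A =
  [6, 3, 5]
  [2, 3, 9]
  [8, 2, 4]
λ(A) = 5/2

Enumerate directed cycles and compute their means (weight / length). Sample:
  cycle 0 → 0: weight = 6, length = 1, mean = 6/1 ≈ 6.000
  cycle 1 → 1: weight = 3, length = 1, mean = 3/1 ≈ 3.000
  cycle 2 → 2: weight = 4, length = 1, mean = 4/1 ≈ 4.000
  cycle 0 → 1 → 0: weight = 5, length = 2, mean = 5/2 ≈ 2.500
  cycle 0 → 2 → 0: weight = 13, length = 2, mean = 13/2 ≈ 6.500
  cycle 1 → 0 → 1: weight = 5, length = 2, mean = 5/2 ≈ 2.500
Minimum mean = 2.500, attained e.g. along the cycle 0 → 1 → 0 with weight 5 and length 2. So λ(A) = 5/2 = 5/2.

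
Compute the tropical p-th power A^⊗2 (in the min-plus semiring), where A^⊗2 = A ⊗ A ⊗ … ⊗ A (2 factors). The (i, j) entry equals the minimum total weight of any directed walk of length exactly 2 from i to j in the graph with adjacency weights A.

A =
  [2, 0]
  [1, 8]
A^⊗2 =
  [1, 2]
  [3, 1]

Each entry (A^⊗2)_ij equals the minimum over all length-2 walks i = v_0 → v_1 → … → v_2 = j of Σ_t A[v_t][v_{t+1}]. For example, for (i, j) = (0, 1) we minimise over 2 possible intermediate vertex sequences; the minimum is 2, attained along the walk 0 → 0 → 1.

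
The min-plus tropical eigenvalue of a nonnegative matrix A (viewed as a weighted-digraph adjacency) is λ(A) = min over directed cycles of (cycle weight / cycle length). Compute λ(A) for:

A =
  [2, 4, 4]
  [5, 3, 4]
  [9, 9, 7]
λ(A) = 2

Enumerate directed cycles and compute their means (weight / length). Sample:
  cycle 0 → 0: weight = 2, length = 1, mean = 2/1 ≈ 2.000
  cycle 1 → 1: weight = 3, length = 1, mean = 3/1 ≈ 3.000
  cycle 2 → 2: weight = 7, length = 1, mean = 7/1 ≈ 7.000
  cycle 0 → 1 → 0: weight = 9, length = 2, mean = 9/2 ≈ 4.500
  cycle 0 → 2 → 0: weight = 13, length = 2, mean = 13/2 ≈ 6.500
  cycle 1 → 0 → 1: weight = 9, length = 2, mean = 9/2 ≈ 4.500
Minimum mean = 2.000, attained e.g. along the cycle 0 → 0 with weight 2 and length 1. So λ(A) = 2/1 = 2.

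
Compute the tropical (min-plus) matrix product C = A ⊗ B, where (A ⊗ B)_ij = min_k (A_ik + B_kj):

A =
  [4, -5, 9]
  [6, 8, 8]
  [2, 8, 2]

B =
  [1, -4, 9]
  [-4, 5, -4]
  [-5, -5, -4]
A ⊗ B =
  [-9, 0, -9]
  [3, 2, 4]
  [-3, -3, -2]

Apply the min-plus product entry-by-entry:
  C[0][0] = min over k of (A[0][0] + B[0][0] = 4 + 1 = 5, A[0][1] + B[1][0] = -5 + -4 = -9, A[0][2] + B[2][0] = 9 + -5 = 4) = -9 (attained at k = 1)
  C[0][1] = min over k of (A[0][0] + B[0][1] = 4 + -4 = 0, A[0][1] + B[1][1] = -5 + 5 = 0, A[0][2] + B[2][1] = 9 + -5 = 4) = 0 (attained at k = 0)
  C[0][2] = min over k of (A[0][0] + B[0][2] = 4 + 9 = 13, A[0][1] + B[1][2] = -5 + -4 = -9, A[0][2] + B[2][2] = 9 + -4 = 5) = -9 (attained at k = 1)
  C[1][0] = min over k of (A[1][0] + B[0][0] = 6 + 1 = 7, A[1][1] + B[1][0] = 8 + -4 = 4, A[1][2] + B[2][0] = 8 + -5 = 3) = 3 (attained at k = 2)
  C[1][1] = min over k of (A[1][0] + B[0][1] = 6 + -4 = 2, A[1][1] + B[1][1] = 8 + 5 = 13, A[1][2] + B[2][1] = 8 + -5 = 3) = 2 (attained at k = 0)
  C[1][2] = min over k of (A[1][0] + B[0][2] = 6 + 9 = 15, A[1][1] + B[1][2] = 8 + -4 = 4, A[1][2] + B[2][2] = 8 + -4 = 4) = 4 (attained at k = 1)
  C[2][0] = min over k of (A[2][0] + B[0][0] = 2 + 1 = 3, A[2][1] + B[1][0] = 8 + -4 = 4, A[2][2] + B[2][0] = 2 + -5 = -3) = -3 (attained at k = 2)
  C[2][1] = min over k of (A[2][0] + B[0][1] = 2 + -4 = -2, A[2][1] + B[1][1] = 8 + 5 = 13, A[2][2] + B[2][1] = 2 + -5 = -3) = -3 (attained at k = 2)
  C[2][2] = min over k of (A[2][0] + B[0][2] = 2 + 9 = 11, A[2][1] + B[1][2] = 8 + -4 = 4, A[2][2] + B[2][2] = 2 + -4 = -2) = -2 (attained at k = 2)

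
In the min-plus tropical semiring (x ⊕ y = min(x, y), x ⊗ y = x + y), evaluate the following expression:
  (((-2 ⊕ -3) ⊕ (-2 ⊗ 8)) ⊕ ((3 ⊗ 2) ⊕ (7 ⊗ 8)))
(((-2 ⊕ -3) ⊕ (-2 ⊗ 8)) ⊕ ((3 ⊗ 2) ⊕ (7 ⊗ 8))) = -3

Expand innermost to outermost. Recall ⊕ takes the minimum of its arguments and ⊗ takes their sum. Working out the expression (((-2 ⊕ -3) ⊕ (-2 ⊗ 8)) ⊕ ((3 ⊗ 2) ⊕ (7 ⊗ 8))) gives -3.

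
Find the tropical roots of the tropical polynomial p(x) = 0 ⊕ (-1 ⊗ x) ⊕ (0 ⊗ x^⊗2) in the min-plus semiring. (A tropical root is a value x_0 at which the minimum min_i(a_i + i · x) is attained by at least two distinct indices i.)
Roots: {-1, 1}

Each tropical root is a break point of the lower envelope of the lines y = a_i + i · x (there are 3 lines, with slopes 0, 1, ..., 2). Only the lines that attain the minimum somewhere contribute to roots; other lines are dominated. Here the surviving (envelope) indices are i = 2, i = 1, i = 0.
Intersections between consecutive envelope lines give the roots: for adjacent envelope indices i < j the intersection is x = (a_i − a_j) / (j − i). Reading off the sorted break points: {-1, 1}.
Verification: at each break x_0, at least two indices attain the minimum of min_i(a_i + i · x_0).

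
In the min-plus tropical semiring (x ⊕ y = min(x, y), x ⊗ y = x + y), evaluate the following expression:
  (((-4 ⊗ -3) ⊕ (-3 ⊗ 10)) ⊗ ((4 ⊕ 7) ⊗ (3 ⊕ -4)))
(((-4 ⊗ -3) ⊕ (-3 ⊗ 10)) ⊗ ((4 ⊕ 7) ⊗ (3 ⊕ -4))) = -7

Expand innermost to outermost. Recall ⊕ takes the minimum of its arguments and ⊗ takes their sum. Working out the expression (((-4 ⊗ -3) ⊕ (-3 ⊗ 10)) ⊗ ((4 ⊕ 7) ⊗ (3 ⊕ -4))) gives -7.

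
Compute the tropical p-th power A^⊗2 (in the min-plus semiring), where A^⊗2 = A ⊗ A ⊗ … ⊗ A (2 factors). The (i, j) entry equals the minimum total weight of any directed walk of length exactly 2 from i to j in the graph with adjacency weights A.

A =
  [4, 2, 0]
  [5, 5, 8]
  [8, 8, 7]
A^⊗2 =
  [7, 6, 4]
  [9, 7, 5]
  [12, 10, 8]

Each entry (A^⊗2)_ij equals the minimum over all length-2 walks i = v_0 → v_1 → … → v_2 = j of Σ_t A[v_t][v_{t+1}]. For example, for (i, j) = (0, 2) we minimise over 3 possible intermediate vertex sequences; the minimum is 4, attained along the walk 0 → 0 → 2.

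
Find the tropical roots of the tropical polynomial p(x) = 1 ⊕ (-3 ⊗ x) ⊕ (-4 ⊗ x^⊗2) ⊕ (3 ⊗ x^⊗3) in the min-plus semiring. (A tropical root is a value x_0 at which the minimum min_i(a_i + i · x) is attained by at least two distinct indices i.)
Roots: {-7, 1, 4}

Each tropical root is a break point of the lower envelope of the lines y = a_i + i · x (there are 4 lines, with slopes 0, 1, ..., 3). Only the lines that attain the minimum somewhere contribute to roots; other lines are dominated. Here the surviving (envelope) indices are i = 3, i = 2, i = 1, i = 0.
Intersections between consecutive envelope lines give the roots: for adjacent envelope indices i < j the intersection is x = (a_i − a_j) / (j − i). Reading off the sorted break points: {-7, 1, 4}.
Verification: at each break x_0, at least two indices attain the minimum of min_i(a_i + i · x_0).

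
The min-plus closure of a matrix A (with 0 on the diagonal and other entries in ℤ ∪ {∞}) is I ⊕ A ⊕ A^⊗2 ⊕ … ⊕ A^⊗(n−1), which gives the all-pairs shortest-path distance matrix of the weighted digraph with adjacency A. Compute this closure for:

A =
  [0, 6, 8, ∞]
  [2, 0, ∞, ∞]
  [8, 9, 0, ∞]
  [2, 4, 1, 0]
Closure =
  [0, 6, 8, ∞]
  [2, 0, 10, ∞]
  [8, 9, 0, ∞]
  [2, 4, 1, 0]

This is the Floyd-Warshall all-pairs shortest-path computation. For each intermediate vertex k = 0, 1, …, 3, update dist[i][j] ← min(dist[i][j], dist[i][k] + dist[k][j]). The final matrix gives, for each (i, j), the minimum total weight of any directed path from i to j (possibly empty when i = j).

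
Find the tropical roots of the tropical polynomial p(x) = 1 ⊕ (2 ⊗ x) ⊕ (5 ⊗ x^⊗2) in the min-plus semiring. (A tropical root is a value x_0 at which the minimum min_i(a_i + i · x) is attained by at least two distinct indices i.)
Roots: {-3, -1}

Each tropical root is a break point of the lower envelope of the lines y = a_i + i · x (there are 3 lines, with slopes 0, 1, ..., 2). Only the lines that attain the minimum somewhere contribute to roots; other lines are dominated. Here the surviving (envelope) indices are i = 2, i = 1, i = 0.
Intersections between consecutive envelope lines give the roots: for adjacent envelope indices i < j the intersection is x = (a_i − a_j) / (j − i). Reading off the sorted break points: {-3, -1}.
Verification: at each break x_0, at least two indices attain the minimum of min_i(a_i + i · x_0).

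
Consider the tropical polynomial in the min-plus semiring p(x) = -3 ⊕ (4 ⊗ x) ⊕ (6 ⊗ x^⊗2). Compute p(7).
p(7) = -3

A tropical monomial a ⊗ x^⊗i evaluates to a + i · x. Evaluating each term at x = 7:
  Term 0 contributes -3 + 0 · 7 = -3
  Term 1 contributes 4 + 1 · 7 = 11
  Term 2 contributes 6 + 2 · 7 = 20
p(7) = ⊕ of these = min[-3, 11, 20] = -3.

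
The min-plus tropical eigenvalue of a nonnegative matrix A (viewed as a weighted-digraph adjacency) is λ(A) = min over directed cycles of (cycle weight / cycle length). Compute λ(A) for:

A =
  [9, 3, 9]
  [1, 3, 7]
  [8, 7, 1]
λ(A) = 1

Enumerate directed cycles and compute their means (weight / length). Sample:
  cycle 0 → 0: weight = 9, length = 1, mean = 9/1 ≈ 9.000
  cycle 1 → 1: weight = 3, length = 1, mean = 3/1 ≈ 3.000
  cycle 2 → 2: weight = 1, length = 1, mean = 1/1 ≈ 1.000
  cycle 0 → 1 → 0: weight = 4, length = 2, mean = 4/2 ≈ 2.000
  cycle 0 → 2 → 0: weight = 17, length = 2, mean = 17/2 ≈ 8.500
  cycle 1 → 0 → 1: weight = 4, length = 2, mean = 4/2 ≈ 2.000
Minimum mean = 1.000, attained e.g. along the cycle 2 → 2 with weight 1 and length 1. So λ(A) = 1/1 = 1.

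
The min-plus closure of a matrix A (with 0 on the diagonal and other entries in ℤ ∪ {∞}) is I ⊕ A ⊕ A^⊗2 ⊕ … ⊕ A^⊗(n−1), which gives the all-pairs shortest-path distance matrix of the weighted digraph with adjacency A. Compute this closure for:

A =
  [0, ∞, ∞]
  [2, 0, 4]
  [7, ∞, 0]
Closure =
  [0, ∞, ∞]
  [2, 0, 4]
  [7, ∞, 0]

This is the Floyd-Warshall all-pairs shortest-path computation. For each intermediate vertex k = 0, 1, …, 2, update dist[i][j] ← min(dist[i][j], dist[i][k] + dist[k][j]). The final matrix gives, for each (i, j), the minimum total weight of any directed path from i to j (possibly empty when i = j).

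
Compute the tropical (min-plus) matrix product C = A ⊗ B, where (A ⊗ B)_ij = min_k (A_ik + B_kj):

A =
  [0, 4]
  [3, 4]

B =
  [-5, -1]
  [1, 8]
A ⊗ B =
  [-5, -1]
  [-2, 2]

Apply the min-plus product entry-by-entry:
  C[0][0] = min over k of (A[0][0] + B[0][0] = 0 + -5 = -5, A[0][1] + B[1][0] = 4 + 1 = 5) = -5 (attained at k = 0)
  C[0][1] = min over k of (A[0][0] + B[0][1] = 0 + -1 = -1, A[0][1] + B[1][1] = 4 + 8 = 12) = -1 (attained at k = 0)
  C[1][0] = min over k of (A[1][0] + B[0][0] = 3 + -5 = -2, A[1][1] + B[1][0] = 4 + 1 = 5) = -2 (attained at k = 0)
  C[1][1] = min over k of (A[1][0] + B[0][1] = 3 + -1 = 2, A[1][1] + B[1][1] = 4 + 8 = 12) = 2 (attained at k = 0)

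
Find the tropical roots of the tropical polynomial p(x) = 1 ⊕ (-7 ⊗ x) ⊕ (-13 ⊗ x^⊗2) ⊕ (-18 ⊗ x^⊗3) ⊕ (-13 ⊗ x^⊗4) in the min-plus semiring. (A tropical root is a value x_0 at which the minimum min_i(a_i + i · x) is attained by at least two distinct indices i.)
Roots: {-5, 5, 6, 8}

Each tropical root is a break point of the lower envelope of the lines y = a_i + i · x (there are 5 lines, with slopes 0, 1, ..., 4). Only the lines that attain the minimum somewhere contribute to roots; other lines are dominated. Here the surviving (envelope) indices are i = 4, i = 3, i = 2, i = 1, i = 0.
Intersections between consecutive envelope lines give the roots: for adjacent envelope indices i < j the intersection is x = (a_i − a_j) / (j − i). Reading off the sorted break points: {-5, 5, 6, 8}.
Verification: at each break x_0, at least two indices attain the minimum of min_i(a_i + i · x_0).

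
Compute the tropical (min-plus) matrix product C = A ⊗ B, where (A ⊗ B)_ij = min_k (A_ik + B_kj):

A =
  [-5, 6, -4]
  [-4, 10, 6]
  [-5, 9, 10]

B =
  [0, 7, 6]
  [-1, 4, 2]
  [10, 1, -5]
A ⊗ B =
  [-5, -3, -9]
  [-4, 3, 1]
  [-5, 2, 1]

Apply the min-plus product entry-by-entry:
  C[0][0] = min over k of (A[0][0] + B[0][0] = -5 + 0 = -5, A[0][1] + B[1][0] = 6 + -1 = 5, A[0][2] + B[2][0] = -4 + 10 = 6) = -5 (attained at k = 0)
  C[0][1] = min over k of (A[0][0] + B[0][1] = -5 + 7 = 2, A[0][1] + B[1][1] = 6 + 4 = 10, A[0][2] + B[2][1] = -4 + 1 = -3) = -3 (attained at k = 2)
  C[0][2] = min over k of (A[0][0] + B[0][2] = -5 + 6 = 1, A[0][1] + B[1][2] = 6 + 2 = 8, A[0][2] + B[2][2] = -4 + -5 = -9) = -9 (attained at k = 2)
  C[1][0] = min over k of (A[1][0] + B[0][0] = -4 + 0 = -4, A[1][1] + B[1][0] = 10 + -1 = 9, A[1][2] + B[2][0] = 6 + 10 = 16) = -4 (attained at k = 0)
  C[1][1] = min over k of (A[1][0] + B[0][1] = -4 + 7 = 3, A[1][1] + B[1][1] = 10 + 4 = 14, A[1][2] + B[2][1] = 6 + 1 = 7) = 3 (attained at k = 0)
  C[1][2] = min over k of (A[1][0] + B[0][2] = -4 + 6 = 2, A[1][1] + B[1][2] = 10 + 2 = 12, A[1][2] + B[2][2] = 6 + -5 = 1) = 1 (attained at k = 2)
  C[2][0] = min over k of (A[2][0] + B[0][0] = -5 + 0 = -5, A[2][1] + B[1][0] = 9 + -1 = 8, A[2][2] + B[2][0] = 10 + 10 = 20) = -5 (attained at k = 0)
  C[2][1] = min over k of (A[2][0] + B[0][1] = -5 + 7 = 2, A[2][1] + B[1][1] = 9 + 4 = 13, A[2][2] + B[2][1] = 10 + 1 = 11) = 2 (attained at k = 0)
  C[2][2] = min over k of (A[2][0] + B[0][2] = -5 + 6 = 1, A[2][1] + B[1][2] = 9 + 2 = 11, A[2][2] + B[2][2] = 10 + -5 = 5) = 1 (attained at k = 0)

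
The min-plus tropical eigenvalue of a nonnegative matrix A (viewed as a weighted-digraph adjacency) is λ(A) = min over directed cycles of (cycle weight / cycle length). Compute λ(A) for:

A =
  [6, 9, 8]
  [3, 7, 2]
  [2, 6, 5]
λ(A) = 4

Enumerate directed cycles and compute their means (weight / length). Sample:
  cycle 0 → 0: weight = 6, length = 1, mean = 6/1 ≈ 6.000
  cycle 1 → 1: weight = 7, length = 1, mean = 7/1 ≈ 7.000
  cycle 2 → 2: weight = 5, length = 1, mean = 5/1 ≈ 5.000
  cycle 0 → 1 → 0: weight = 12, length = 2, mean = 12/2 ≈ 6.000
  cycle 0 → 2 → 0: weight = 10, length = 2, mean = 10/2 ≈ 5.000
  cycle 1 → 0 → 1: weight = 12, length = 2, mean = 12/2 ≈ 6.000
Minimum mean = 4.000, attained e.g. along the cycle 1 → 2 → 1 with weight 8 and length 2. So λ(A) = 8/2 = 4.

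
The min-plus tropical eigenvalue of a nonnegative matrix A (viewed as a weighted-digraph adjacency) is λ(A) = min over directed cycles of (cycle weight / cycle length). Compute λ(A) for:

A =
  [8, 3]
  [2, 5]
λ(A) = 5/2

Enumerate directed cycles and compute their means (weight / length). Sample:
  cycle 0 → 0: weight = 8, length = 1, mean = 8/1 ≈ 8.000
  cycle 1 → 1: weight = 5, length = 1, mean = 5/1 ≈ 5.000
  cycle 0 → 1 → 0: weight = 5, length = 2, mean = 5/2 ≈ 2.500
  cycle 1 → 0 → 1: weight = 5, length = 2, mean = 5/2 ≈ 2.500
Minimum mean = 2.500, attained e.g. along the cycle 0 → 1 → 0 with weight 5 and length 2. So λ(A) = 5/2 = 5/2.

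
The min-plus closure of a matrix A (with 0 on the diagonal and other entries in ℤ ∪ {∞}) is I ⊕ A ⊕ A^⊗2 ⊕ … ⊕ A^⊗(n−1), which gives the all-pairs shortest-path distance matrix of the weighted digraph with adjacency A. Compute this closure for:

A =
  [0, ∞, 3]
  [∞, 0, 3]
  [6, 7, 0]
Closure =
  [0, 10, 3]
  [9, 0, 3]
  [6, 7, 0]

This is the Floyd-Warshall all-pairs shortest-path computation. For each intermediate vertex k = 0, 1, …, 2, update dist[i][j] ← min(dist[i][j], dist[i][k] + dist[k][j]). The final matrix gives, for each (i, j), the minimum total weight of any directed path from i to j (possibly empty when i = j).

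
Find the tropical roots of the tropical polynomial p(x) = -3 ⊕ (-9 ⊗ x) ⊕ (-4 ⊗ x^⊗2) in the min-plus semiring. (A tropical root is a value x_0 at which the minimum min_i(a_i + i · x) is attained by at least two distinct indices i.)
Roots: {-5, 6}

Each tropical root is a break point of the lower envelope of the lines y = a_i + i · x (there are 3 lines, with slopes 0, 1, ..., 2). Only the lines that attain the minimum somewhere contribute to roots; other lines are dominated. Here the surviving (envelope) indices are i = 2, i = 1, i = 0.
Intersections between consecutive envelope lines give the roots: for adjacent envelope indices i < j the intersection is x = (a_i − a_j) / (j − i). Reading off the sorted break points: {-5, 6}.
Verification: at each break x_0, at least two indices attain the minimum of min_i(a_i + i · x_0).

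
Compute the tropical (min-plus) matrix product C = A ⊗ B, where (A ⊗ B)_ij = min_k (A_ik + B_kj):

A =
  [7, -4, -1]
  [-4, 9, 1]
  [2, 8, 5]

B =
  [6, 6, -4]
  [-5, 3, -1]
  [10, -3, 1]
A ⊗ B =
  [-9, -4, -5]
  [2, -2, -8]
  [3, 2, -2]

Apply the min-plus product entry-by-entry:
  C[0][0] = min over k of (A[0][0] + B[0][0] = 7 + 6 = 13, A[0][1] + B[1][0] = -4 + -5 = -9, A[0][2] + B[2][0] = -1 + 10 = 9) = -9 (attained at k = 1)
  C[0][1] = min over k of (A[0][0] + B[0][1] = 7 + 6 = 13, A[0][1] + B[1][1] = -4 + 3 = -1, A[0][2] + B[2][1] = -1 + -3 = -4) = -4 (attained at k = 2)
  C[0][2] = min over k of (A[0][0] + B[0][2] = 7 + -4 = 3, A[0][1] + B[1][2] = -4 + -1 = -5, A[0][2] + B[2][2] = -1 + 1 = 0) = -5 (attained at k = 1)
  C[1][0] = min over k of (A[1][0] + B[0][0] = -4 + 6 = 2, A[1][1] + B[1][0] = 9 + -5 = 4, A[1][2] + B[2][0] = 1 + 10 = 11) = 2 (attained at k = 0)
  C[1][1] = min over k of (A[1][0] + B[0][1] = -4 + 6 = 2, A[1][1] + B[1][1] = 9 + 3 = 12, A[1][2] + B[2][1] = 1 + -3 = -2) = -2 (attained at k = 2)
  C[1][2] = min over k of (A[1][0] + B[0][2] = -4 + -4 = -8, A[1][1] + B[1][2] = 9 + -1 = 8, A[1][2] + B[2][2] = 1 + 1 = 2) = -8 (attained at k = 0)
  C[2][0] = min over k of (A[2][0] + B[0][0] = 2 + 6 = 8, A[2][1] + B[1][0] = 8 + -5 = 3, A[2][2] + B[2][0] = 5 + 10 = 15) = 3 (attained at k = 1)
  C[2][1] = min over k of (A[2][0] + B[0][1] = 2 + 6 = 8, A[2][1] + B[1][1] = 8 + 3 = 11, A[2][2] + B[2][1] = 5 + -3 = 2) = 2 (attained at k = 2)
  C[2][2] = min over k of (A[2][0] + B[0][2] = 2 + -4 = -2, A[2][1] + B[1][2] = 8 + -1 = 7, A[2][2] + B[2][2] = 5 + 1 = 6) = -2 (attained at k = 0)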